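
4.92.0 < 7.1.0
True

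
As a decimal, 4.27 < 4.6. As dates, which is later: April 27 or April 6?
April 27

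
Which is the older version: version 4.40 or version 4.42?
version 4.40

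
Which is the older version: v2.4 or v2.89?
v2.4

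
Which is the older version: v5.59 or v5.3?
v5.3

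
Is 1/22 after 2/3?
No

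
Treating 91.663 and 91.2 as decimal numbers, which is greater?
91.663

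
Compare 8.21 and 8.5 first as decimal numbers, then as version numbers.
As decimals: 8.21 < 8.5. As versions: v8.21 > v8.5 (minor version 21 > 5).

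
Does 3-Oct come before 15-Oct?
Yes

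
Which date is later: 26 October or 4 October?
26 October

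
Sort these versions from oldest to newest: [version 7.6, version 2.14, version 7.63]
[version 2.14, version 7.6, version 7.63]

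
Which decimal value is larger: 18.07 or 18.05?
18.07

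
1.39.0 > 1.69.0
False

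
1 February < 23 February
True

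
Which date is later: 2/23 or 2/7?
2/23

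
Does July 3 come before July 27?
Yes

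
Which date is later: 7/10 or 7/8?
7/10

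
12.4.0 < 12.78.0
True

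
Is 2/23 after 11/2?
No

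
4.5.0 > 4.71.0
False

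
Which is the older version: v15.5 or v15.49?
v15.5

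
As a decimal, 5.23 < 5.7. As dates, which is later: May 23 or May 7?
May 23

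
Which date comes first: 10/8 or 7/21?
7/21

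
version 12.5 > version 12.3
True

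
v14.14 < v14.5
False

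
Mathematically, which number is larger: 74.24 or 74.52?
74.52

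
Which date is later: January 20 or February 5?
February 5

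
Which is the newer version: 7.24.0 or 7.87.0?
7.87.0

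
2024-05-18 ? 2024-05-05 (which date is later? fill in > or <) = >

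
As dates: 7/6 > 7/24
False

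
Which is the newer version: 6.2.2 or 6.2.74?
6.2.74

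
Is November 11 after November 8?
Yes. Day 11 comes after day 8 in November — this is a date comparison, not a decimal one (the decimal 11.11 would be smaller than 11.8).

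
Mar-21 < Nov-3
True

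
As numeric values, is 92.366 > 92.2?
True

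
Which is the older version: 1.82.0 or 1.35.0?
1.35.0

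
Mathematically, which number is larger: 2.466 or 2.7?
2.7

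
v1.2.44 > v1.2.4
True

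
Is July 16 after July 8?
Yes. Day 16 comes after day 8 in July — this is a date comparison, not a decimal one (the decimal 7.16 would be smaller than 7.8).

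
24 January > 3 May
False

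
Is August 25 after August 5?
Yes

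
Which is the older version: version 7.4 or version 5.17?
version 5.17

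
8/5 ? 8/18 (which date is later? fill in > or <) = <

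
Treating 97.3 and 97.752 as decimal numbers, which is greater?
97.752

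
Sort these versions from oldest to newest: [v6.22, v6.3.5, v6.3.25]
[v6.3.5, v6.3.25, v6.22]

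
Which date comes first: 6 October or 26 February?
26 February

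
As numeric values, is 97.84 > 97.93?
False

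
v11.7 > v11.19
False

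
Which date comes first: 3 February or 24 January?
24 January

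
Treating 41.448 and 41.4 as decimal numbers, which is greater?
41.448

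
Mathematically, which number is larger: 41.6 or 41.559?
41.6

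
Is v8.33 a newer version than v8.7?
Yes. Version numbers are compared segment by segment as integers, not as decimals: minor version 33 > 7, so v8.33 > v8.7 (even though the decimal 8.33 < 8.7).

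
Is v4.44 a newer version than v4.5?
Yes. Version numbers are compared segment by segment as integers, not as decimals: minor version 44 > 5, so v4.44 > v4.5 (even though the decimal 4.44 < 4.5).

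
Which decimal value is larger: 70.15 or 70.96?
70.96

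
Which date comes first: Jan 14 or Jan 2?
Jan 2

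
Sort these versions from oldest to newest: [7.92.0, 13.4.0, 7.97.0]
[7.92.0, 7.97.0, 13.4.0]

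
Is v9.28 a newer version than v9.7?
Yes. Version numbers are compared segment by segment as integers, not as decimals: minor version 28 > 7, so v9.28 > v9.7 (even though the decimal 9.28 < 9.7).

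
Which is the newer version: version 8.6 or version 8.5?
version 8.6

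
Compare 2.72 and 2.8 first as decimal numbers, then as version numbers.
As decimals: 2.72 < 2.8. As versions: v2.72 > v2.8 (minor version 72 > 8).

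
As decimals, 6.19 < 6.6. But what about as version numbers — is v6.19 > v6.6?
True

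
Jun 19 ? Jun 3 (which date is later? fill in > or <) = >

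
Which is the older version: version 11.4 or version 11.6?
version 11.4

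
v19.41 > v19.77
False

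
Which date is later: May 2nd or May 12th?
May 12th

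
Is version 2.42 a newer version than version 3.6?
No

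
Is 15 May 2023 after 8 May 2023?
Yes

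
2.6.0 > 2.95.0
False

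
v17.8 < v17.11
True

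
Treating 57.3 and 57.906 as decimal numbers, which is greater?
57.906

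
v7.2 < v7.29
True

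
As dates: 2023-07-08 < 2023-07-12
True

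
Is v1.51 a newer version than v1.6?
Yes. Version numbers are compared segment by segment as integers, not as decimals: minor version 51 > 6, so v1.51 > v1.6 (even though the decimal 1.51 < 1.6).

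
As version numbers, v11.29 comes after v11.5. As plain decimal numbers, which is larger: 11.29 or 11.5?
11.5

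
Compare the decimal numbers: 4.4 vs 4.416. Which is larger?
4.416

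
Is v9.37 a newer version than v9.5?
Yes. Version numbers are compared segment by segment as integers, not as decimals: minor version 37 > 5, so v9.37 > v9.5 (even though the decimal 9.37 < 9.5).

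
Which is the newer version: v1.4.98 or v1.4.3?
v1.4.98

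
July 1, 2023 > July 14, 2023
False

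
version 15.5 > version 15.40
False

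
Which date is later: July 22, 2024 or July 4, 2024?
July 22, 2024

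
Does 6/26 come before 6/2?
No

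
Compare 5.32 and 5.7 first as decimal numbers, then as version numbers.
As decimals: 5.32 < 5.7. As versions: v5.32 > v5.7 (minor version 32 > 7).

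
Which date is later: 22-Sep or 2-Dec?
2-Dec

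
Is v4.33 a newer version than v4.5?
Yes. Version numbers are compared segment by segment as integers, not as decimals: minor version 33 > 5, so v4.33 > v4.5 (even though the decimal 4.33 < 4.5).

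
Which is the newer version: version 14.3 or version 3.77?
version 14.3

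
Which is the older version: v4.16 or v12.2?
v4.16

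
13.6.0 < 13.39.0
True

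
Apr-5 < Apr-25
True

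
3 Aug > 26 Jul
True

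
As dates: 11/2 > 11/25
False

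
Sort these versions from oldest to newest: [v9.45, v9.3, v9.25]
[v9.3, v9.25, v9.45]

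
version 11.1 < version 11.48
True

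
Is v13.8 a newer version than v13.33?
No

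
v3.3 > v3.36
False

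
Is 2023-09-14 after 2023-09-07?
Yes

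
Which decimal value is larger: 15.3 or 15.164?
15.3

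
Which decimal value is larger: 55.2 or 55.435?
55.435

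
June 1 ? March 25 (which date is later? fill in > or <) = >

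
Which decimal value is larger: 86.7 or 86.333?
86.7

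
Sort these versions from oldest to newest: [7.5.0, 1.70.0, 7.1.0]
[1.70.0, 7.1.0, 7.5.0]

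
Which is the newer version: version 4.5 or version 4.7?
version 4.7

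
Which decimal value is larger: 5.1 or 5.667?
5.667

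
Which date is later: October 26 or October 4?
October 26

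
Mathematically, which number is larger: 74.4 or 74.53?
74.53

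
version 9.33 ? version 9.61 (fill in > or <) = <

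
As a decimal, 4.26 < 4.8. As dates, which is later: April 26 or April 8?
April 26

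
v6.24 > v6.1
True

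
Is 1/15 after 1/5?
Yes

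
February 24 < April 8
True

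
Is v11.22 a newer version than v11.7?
Yes. Version numbers are compared segment by segment as integers, not as decimals: minor version 22 > 7, so v11.22 > v11.7 (even though the decimal 11.22 < 11.7).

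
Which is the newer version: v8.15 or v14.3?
v14.3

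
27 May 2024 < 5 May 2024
False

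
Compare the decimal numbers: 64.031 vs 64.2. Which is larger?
64.2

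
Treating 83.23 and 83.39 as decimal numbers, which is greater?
83.39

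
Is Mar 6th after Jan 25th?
Yes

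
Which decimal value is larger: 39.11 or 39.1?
39.11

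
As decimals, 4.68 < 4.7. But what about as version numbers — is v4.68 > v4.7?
True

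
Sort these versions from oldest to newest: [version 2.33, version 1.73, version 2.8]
[version 1.73, version 2.8, version 2.33]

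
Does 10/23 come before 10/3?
No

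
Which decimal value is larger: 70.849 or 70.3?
70.849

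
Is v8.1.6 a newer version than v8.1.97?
No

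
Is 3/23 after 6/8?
No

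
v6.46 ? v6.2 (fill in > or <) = >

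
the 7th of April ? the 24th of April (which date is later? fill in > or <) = <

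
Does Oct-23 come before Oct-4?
No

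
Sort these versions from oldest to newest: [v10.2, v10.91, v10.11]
[v10.2, v10.11, v10.91]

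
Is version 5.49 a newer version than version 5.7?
Yes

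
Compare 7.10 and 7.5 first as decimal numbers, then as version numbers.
As decimals: 7.10 < 7.5. As versions: v7.10 > v7.5 (minor version 10 > 5).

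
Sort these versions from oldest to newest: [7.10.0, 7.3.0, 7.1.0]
[7.1.0, 7.3.0, 7.10.0]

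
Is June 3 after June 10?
No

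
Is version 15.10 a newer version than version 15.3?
Yes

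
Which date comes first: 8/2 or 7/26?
7/26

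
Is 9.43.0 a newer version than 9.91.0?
No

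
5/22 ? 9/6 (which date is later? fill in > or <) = <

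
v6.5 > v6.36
False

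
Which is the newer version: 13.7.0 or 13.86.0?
13.86.0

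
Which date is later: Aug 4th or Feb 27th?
Aug 4th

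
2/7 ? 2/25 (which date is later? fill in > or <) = <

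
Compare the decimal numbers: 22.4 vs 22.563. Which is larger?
22.563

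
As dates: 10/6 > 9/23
True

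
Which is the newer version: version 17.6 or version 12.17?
version 17.6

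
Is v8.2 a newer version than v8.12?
No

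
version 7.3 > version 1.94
True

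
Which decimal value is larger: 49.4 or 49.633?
49.633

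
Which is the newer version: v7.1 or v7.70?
v7.70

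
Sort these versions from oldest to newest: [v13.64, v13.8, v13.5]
[v13.5, v13.8, v13.64]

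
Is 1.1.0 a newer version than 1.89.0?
No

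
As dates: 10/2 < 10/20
True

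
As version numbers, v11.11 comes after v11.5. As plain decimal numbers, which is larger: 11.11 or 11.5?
11.5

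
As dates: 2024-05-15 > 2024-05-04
True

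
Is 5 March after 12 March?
No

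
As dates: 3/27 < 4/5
True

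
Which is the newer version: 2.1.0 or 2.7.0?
2.7.0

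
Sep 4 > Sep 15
False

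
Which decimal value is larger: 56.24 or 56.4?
56.4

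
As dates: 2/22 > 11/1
False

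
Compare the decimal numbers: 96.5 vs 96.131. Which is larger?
96.5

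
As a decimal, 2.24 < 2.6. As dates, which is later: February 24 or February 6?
February 24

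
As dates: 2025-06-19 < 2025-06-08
False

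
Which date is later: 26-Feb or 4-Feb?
26-Feb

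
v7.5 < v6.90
False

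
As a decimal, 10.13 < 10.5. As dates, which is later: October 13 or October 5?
October 13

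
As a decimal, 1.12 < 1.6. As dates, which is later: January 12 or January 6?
January 12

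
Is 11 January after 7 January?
Yes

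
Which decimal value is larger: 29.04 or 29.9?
29.9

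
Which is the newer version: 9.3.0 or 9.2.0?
9.3.0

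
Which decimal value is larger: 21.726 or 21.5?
21.726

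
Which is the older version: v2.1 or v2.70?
v2.1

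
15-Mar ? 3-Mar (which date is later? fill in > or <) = >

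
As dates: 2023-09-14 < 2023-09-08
False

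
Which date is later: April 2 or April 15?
April 15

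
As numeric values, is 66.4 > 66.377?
True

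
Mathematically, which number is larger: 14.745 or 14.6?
14.745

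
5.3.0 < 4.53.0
False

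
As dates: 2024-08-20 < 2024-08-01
False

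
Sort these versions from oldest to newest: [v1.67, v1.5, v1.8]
[v1.5, v1.8, v1.67]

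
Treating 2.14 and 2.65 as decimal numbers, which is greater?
2.65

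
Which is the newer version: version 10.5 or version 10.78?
version 10.78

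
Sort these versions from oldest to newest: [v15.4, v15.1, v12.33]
[v12.33, v15.1, v15.4]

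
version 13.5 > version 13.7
False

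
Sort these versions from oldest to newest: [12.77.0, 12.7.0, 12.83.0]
[12.7.0, 12.77.0, 12.83.0]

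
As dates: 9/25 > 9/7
True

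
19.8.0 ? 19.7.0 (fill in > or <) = >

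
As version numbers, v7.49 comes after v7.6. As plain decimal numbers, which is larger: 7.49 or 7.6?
7.6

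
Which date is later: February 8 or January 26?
February 8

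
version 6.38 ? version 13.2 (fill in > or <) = <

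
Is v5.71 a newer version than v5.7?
Yes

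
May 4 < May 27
True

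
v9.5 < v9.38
True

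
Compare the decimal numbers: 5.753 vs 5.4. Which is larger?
5.753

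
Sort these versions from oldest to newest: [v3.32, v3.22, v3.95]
[v3.22, v3.32, v3.95]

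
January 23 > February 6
False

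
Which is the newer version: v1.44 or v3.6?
v3.6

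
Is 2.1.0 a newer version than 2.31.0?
No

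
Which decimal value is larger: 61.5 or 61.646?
61.646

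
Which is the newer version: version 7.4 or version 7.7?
version 7.7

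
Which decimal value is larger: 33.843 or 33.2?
33.843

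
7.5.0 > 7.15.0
False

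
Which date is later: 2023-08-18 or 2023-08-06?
2023-08-18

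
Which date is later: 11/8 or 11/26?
11/26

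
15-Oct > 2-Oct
True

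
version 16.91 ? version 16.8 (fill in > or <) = >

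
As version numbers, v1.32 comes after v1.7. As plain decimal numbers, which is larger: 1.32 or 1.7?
1.7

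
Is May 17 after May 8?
Yes. Day 17 comes after day 8 in May — this is a date comparison, not a decimal one (the decimal 5.17 would be smaller than 5.8).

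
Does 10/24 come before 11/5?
Yes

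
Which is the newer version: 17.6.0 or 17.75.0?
17.75.0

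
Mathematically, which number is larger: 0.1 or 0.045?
0.1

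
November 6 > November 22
False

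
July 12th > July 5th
True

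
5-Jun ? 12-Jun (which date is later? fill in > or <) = <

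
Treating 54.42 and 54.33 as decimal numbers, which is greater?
54.42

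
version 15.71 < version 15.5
False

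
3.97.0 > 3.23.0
True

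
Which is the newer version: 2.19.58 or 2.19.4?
2.19.58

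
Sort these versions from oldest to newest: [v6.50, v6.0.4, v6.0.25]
[v6.0.4, v6.0.25, v6.50]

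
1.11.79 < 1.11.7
False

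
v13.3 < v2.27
False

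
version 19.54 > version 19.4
True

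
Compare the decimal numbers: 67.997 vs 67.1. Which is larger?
67.997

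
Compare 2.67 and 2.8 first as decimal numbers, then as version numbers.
As decimals: 2.67 < 2.8. As versions: v2.67 > v2.8 (minor version 67 > 8).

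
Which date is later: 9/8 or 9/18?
9/18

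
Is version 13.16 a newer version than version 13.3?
Yes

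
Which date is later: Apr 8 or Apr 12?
Apr 12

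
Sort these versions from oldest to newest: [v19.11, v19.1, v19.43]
[v19.1, v19.11, v19.43]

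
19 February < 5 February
False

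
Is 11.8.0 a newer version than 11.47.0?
No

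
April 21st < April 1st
False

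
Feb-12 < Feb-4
False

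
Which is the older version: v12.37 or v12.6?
v12.6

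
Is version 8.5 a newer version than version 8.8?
No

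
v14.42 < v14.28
False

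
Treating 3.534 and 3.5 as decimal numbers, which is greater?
3.534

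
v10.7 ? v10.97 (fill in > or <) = <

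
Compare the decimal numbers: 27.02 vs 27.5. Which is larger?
27.5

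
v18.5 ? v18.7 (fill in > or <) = <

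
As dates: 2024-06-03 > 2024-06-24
False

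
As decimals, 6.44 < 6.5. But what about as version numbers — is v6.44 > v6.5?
True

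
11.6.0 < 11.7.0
True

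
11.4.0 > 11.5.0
False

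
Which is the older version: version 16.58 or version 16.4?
version 16.4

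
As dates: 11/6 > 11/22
False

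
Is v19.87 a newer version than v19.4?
Yes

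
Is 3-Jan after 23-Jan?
No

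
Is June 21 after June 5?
Yes. Day 21 comes after day 5 in June — this is a date comparison, not a decimal one (the decimal 6.21 would be smaller than 6.5).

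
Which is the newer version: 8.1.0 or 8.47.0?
8.47.0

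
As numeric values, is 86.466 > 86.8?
False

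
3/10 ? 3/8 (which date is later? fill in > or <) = >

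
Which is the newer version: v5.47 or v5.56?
v5.56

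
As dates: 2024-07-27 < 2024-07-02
False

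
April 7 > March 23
True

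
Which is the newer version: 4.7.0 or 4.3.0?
4.7.0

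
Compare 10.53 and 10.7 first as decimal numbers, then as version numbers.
As decimals: 10.53 < 10.7. As versions: v10.53 > v10.7 (minor version 53 > 7).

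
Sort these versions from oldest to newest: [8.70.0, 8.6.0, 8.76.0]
[8.6.0, 8.70.0, 8.76.0]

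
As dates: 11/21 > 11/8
True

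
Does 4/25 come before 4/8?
No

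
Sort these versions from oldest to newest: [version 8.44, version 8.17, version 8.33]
[version 8.17, version 8.33, version 8.44]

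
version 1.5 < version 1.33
True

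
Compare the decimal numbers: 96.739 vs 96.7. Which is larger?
96.739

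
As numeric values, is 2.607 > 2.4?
True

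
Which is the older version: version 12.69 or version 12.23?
version 12.23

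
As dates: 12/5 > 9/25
True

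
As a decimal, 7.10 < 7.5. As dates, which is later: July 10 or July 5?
July 10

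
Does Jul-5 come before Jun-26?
No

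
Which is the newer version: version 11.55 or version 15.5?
version 15.5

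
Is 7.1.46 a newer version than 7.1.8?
Yes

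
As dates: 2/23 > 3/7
False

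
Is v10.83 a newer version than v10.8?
Yes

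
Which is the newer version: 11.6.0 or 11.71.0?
11.71.0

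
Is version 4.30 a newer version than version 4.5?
Yes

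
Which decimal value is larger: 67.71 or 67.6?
67.71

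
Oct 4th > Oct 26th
False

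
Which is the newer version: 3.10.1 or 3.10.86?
3.10.86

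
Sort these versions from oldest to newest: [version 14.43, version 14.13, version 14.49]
[version 14.13, version 14.43, version 14.49]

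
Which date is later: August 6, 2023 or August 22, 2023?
August 22, 2023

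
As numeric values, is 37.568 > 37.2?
True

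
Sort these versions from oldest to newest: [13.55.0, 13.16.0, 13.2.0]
[13.2.0, 13.16.0, 13.55.0]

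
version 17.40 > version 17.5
True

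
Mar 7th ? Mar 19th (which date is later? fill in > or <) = <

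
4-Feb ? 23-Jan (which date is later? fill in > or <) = >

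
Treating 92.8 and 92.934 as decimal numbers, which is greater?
92.934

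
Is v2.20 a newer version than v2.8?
Yes. Version numbers are compared segment by segment as integers, not as decimals: minor version 20 > 8, so v2.20 > v2.8 (even though the decimal 2.20 < 2.8).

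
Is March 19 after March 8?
Yes. Day 19 comes after day 8 in March — this is a date comparison, not a decimal one (the decimal 3.19 would be smaller than 3.8).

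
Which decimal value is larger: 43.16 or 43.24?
43.24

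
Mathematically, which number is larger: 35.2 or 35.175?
35.2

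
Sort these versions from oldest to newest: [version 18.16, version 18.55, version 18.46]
[version 18.16, version 18.46, version 18.55]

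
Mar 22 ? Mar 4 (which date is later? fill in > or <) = >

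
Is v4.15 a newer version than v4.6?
Yes. Version numbers are compared segment by segment as integers, not as decimals: minor version 15 > 6, so v4.15 > v4.6 (even though the decimal 4.15 < 4.6).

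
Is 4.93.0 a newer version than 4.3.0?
Yes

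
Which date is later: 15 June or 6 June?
15 June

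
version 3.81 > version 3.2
True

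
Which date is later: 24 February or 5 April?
5 April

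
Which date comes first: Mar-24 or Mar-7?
Mar-7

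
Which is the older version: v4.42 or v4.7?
v4.7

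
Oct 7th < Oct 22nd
True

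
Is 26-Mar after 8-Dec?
No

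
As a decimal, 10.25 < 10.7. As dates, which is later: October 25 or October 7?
October 25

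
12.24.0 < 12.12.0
False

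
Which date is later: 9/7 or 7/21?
9/7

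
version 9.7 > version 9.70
False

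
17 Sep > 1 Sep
True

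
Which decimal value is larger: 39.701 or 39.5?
39.701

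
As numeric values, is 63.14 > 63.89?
False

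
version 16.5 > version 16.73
False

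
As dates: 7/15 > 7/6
True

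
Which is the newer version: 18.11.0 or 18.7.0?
18.11.0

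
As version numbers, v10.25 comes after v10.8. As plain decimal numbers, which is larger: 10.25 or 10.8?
10.8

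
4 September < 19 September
True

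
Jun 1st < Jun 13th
True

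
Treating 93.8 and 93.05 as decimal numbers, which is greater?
93.8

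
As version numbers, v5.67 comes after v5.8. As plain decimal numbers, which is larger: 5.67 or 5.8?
5.8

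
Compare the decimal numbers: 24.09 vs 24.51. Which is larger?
24.51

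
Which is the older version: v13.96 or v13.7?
v13.7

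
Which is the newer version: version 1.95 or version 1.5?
version 1.95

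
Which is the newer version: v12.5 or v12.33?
v12.33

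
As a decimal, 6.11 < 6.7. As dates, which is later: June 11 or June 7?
June 11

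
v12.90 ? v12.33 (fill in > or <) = >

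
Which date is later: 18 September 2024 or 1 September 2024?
18 September 2024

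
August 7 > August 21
False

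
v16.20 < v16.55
True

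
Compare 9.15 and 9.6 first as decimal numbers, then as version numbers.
As decimals: 9.15 < 9.6. As versions: v9.15 > v9.6 (minor version 15 > 6).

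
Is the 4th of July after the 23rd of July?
No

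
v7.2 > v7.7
False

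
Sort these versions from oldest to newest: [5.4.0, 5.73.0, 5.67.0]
[5.4.0, 5.67.0, 5.73.0]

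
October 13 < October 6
False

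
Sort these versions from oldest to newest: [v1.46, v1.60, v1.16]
[v1.16, v1.46, v1.60]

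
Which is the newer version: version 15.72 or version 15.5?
version 15.72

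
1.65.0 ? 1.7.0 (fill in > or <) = >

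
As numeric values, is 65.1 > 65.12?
False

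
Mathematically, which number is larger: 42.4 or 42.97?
42.97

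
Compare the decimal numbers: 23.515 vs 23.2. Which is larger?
23.515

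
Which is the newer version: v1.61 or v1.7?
v1.61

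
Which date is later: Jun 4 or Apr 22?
Jun 4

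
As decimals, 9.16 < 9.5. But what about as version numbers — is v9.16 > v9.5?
True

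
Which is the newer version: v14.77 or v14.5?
v14.77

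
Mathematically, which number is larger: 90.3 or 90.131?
90.3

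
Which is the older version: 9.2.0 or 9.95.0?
9.2.0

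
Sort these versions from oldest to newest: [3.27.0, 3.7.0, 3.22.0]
[3.7.0, 3.22.0, 3.27.0]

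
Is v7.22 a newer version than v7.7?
Yes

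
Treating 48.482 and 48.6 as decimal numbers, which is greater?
48.6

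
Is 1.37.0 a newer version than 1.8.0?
Yes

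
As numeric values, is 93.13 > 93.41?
False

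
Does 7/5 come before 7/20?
Yes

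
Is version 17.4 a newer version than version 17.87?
No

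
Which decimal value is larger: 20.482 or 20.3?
20.482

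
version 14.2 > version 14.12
False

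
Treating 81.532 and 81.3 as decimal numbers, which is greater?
81.532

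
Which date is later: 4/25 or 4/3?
4/25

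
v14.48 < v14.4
False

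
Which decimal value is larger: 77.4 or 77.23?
77.4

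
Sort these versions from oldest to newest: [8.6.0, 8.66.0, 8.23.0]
[8.6.0, 8.23.0, 8.66.0]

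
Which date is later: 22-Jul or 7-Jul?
22-Jul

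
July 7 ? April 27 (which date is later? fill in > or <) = >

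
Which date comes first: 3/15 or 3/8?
3/8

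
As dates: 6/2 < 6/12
True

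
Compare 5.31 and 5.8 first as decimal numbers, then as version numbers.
As decimals: 5.31 < 5.8. As versions: v5.31 > v5.8 (minor version 31 > 8).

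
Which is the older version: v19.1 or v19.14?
v19.1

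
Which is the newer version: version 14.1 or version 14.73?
version 14.73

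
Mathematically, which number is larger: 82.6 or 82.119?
82.6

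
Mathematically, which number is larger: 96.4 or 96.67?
96.67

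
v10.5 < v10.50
True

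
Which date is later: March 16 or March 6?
March 16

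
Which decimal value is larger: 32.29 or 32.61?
32.61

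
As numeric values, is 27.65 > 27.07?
True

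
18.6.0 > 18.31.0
False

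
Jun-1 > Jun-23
False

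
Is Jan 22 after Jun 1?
No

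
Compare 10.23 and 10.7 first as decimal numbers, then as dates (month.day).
As decimals: 10.23 < 10.7. As dates: 10/23 is later than 10/7 (day 23 > day 7).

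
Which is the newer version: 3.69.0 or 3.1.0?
3.69.0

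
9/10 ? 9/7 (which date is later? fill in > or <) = >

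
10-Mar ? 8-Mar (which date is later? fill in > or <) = >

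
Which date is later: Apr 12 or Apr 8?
Apr 12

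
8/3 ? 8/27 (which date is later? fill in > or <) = <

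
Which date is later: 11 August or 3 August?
11 August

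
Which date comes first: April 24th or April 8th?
April 8th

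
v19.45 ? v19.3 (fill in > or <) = >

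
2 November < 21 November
True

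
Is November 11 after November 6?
Yes. Day 11 comes after day 6 in November — this is a date comparison, not a decimal one (the decimal 11.11 would be smaller than 11.6).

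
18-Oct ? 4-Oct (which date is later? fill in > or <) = >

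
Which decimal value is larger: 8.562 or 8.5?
8.562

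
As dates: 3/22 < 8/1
True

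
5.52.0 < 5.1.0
False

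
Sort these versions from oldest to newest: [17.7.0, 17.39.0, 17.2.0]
[17.2.0, 17.7.0, 17.39.0]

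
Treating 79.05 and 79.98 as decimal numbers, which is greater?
79.98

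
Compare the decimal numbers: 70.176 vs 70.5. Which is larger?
70.5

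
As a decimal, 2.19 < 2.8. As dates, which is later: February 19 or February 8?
February 19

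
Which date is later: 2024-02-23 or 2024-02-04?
2024-02-23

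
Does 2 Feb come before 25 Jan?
No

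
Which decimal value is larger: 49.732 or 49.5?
49.732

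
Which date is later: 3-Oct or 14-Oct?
14-Oct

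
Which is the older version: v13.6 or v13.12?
v13.6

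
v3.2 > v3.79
False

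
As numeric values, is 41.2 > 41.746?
False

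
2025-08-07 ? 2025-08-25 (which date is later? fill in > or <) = <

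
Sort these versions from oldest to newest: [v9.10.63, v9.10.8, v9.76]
[v9.10.8, v9.10.63, v9.76]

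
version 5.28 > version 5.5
True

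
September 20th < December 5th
True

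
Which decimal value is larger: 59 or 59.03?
59.03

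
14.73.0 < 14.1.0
False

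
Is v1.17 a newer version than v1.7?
Yes. Version numbers are compared segment by segment as integers, not as decimals: minor version 17 > 7, so v1.17 > v1.7 (even though the decimal 1.17 < 1.7).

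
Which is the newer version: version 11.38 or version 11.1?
version 11.38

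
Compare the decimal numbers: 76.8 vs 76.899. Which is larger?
76.899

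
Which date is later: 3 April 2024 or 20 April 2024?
20 April 2024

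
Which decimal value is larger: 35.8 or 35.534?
35.8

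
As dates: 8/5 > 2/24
True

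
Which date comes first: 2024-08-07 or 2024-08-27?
2024-08-07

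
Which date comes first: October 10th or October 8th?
October 8th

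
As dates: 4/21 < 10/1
True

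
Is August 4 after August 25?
No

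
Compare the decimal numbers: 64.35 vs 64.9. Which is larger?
64.9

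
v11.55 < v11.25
False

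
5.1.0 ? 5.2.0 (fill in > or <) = <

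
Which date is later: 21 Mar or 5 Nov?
5 Nov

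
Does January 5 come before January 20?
Yes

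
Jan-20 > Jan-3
True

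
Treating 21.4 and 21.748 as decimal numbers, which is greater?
21.748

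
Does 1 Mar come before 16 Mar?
Yes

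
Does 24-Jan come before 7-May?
Yes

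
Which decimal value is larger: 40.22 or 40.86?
40.86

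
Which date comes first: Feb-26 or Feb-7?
Feb-7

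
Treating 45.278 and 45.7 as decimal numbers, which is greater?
45.7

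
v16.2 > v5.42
True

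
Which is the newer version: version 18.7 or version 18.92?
version 18.92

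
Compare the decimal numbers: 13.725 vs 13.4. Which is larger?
13.725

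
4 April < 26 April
True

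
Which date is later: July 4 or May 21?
July 4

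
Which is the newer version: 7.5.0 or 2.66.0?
7.5.0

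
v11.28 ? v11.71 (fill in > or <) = <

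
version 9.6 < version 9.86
True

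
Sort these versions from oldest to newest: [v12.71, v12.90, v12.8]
[v12.8, v12.71, v12.90]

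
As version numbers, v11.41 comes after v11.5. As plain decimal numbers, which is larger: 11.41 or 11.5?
11.5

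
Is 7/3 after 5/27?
Yes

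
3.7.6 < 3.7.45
True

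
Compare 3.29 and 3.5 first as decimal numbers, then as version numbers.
As decimals: 3.29 < 3.5. As versions: v3.29 > v3.5 (minor version 29 > 5).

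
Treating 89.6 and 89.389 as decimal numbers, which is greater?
89.6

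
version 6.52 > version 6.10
True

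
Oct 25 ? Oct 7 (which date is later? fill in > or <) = >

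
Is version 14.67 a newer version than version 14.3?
Yes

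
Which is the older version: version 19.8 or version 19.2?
version 19.2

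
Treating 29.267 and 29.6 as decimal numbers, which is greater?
29.6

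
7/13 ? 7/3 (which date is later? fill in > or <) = >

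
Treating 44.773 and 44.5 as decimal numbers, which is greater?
44.773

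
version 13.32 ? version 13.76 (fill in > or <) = <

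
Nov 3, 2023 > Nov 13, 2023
False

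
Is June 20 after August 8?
No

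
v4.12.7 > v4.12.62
False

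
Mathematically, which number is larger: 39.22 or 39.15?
39.22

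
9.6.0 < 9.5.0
False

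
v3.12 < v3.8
False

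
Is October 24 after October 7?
Yes. Day 24 comes after day 7 in October — this is a date comparison, not a decimal one (the decimal 10.24 would be smaller than 10.7).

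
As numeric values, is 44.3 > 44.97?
False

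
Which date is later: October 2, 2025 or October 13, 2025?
October 13, 2025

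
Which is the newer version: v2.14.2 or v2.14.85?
v2.14.85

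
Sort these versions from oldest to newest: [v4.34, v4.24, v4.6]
[v4.6, v4.24, v4.34]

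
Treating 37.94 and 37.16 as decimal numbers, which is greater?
37.94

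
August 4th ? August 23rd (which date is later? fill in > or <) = <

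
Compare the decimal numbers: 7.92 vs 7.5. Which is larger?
7.92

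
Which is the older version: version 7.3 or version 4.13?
version 4.13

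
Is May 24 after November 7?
No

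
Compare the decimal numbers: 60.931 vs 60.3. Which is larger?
60.931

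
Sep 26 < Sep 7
False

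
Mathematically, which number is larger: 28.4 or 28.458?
28.458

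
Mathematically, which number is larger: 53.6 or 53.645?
53.645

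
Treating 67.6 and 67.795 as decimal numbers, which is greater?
67.795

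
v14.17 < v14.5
False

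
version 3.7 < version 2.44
False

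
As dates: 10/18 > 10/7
True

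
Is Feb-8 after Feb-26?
No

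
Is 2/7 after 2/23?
No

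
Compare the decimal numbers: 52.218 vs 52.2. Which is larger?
52.218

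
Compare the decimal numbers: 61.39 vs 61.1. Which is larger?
61.39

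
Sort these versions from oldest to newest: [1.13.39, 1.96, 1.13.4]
[1.13.4, 1.13.39, 1.96]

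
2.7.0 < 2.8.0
True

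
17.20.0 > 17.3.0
True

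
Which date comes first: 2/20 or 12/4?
2/20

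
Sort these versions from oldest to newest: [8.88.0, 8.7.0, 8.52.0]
[8.7.0, 8.52.0, 8.88.0]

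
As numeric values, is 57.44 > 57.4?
True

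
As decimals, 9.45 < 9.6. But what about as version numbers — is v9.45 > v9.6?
True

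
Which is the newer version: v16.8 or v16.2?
v16.8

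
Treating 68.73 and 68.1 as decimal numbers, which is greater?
68.73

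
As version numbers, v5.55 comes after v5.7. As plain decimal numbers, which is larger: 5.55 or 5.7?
5.7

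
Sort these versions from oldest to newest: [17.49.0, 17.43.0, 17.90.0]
[17.43.0, 17.49.0, 17.90.0]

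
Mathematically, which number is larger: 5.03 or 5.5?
5.5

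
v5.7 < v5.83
True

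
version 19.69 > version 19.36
True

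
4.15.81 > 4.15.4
True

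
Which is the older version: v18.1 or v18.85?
v18.1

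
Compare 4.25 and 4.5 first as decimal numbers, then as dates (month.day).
As decimals: 4.25 < 4.5. As dates: 4/25 is later than 4/5 (day 25 > day 5).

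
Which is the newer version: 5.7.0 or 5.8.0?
5.8.0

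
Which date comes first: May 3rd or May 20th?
May 3rd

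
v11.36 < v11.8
False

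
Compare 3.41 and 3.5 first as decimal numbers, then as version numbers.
As decimals: 3.41 < 3.5. As versions: v3.41 > v3.5 (minor version 41 > 5).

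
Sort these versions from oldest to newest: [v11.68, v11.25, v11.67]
[v11.25, v11.67, v11.68]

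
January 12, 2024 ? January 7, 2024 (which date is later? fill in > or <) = >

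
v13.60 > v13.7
True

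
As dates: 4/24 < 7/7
True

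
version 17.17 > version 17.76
False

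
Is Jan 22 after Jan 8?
Yes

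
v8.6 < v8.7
True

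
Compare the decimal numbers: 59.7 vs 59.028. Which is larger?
59.7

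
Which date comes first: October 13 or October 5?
October 5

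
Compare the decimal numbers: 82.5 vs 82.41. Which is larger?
82.5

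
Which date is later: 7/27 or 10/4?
10/4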